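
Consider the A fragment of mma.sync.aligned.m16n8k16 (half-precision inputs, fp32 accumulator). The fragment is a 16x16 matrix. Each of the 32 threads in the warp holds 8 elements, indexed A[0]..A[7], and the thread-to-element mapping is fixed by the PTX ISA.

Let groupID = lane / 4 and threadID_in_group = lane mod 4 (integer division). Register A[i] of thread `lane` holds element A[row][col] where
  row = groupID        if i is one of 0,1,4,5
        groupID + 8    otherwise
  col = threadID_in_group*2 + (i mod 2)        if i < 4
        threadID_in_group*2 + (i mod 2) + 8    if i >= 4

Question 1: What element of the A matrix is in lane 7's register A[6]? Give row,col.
lane 7: gr=1 (7/4), th=3 (7%4)
i=6: r=1+8=9, c=3*2+0+8=14

9,14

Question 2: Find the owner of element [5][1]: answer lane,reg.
20,1

r=5->g=5,rb=0  c=1->cb=0,t=0,b0=1
L=5*4+0=20  i=0*4+0*2+1=1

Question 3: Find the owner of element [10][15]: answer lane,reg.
r=10⇒gr=2,Rb=1  c=15⇒Cb=1,th=3,odd=1
L=2*4+3=11  i=1*4+1*2+1=7

11,7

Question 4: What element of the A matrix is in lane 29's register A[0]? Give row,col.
7,2

lane 29⇒29/4=7, 29 mod 4=1
i=0  r:7+0⇒7  c:2·1+0+0⇒2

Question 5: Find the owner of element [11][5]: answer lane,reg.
14,3

r=11->g=3,rb=1  c=5->cb=0,t=2,b0=1
L=3*4+2=14  i=0*4+1*2+1=3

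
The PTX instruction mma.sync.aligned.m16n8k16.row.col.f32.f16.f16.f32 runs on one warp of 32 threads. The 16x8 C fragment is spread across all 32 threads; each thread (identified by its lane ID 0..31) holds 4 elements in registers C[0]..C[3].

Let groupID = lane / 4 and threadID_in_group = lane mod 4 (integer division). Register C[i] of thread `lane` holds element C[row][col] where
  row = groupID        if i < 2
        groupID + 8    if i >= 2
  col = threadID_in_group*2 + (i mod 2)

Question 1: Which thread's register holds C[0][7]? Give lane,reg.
r:0=>grp=0,rB=0  c:7=>tig=3,lo=1
L=0*4+3=3  i=0*2+1=1

3,1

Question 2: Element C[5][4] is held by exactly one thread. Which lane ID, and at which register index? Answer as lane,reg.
r=5⇒gr=5,Rb=0  c=4⇒th=2,odd=0
L=5*4+2=22  i=0*2+0=0

22,0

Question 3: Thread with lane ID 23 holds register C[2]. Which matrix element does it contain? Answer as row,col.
13,6

lane 23: gr=5 (23/4), th=3 (23%4)
i=2: r=5+8=13, c=3*2+0=6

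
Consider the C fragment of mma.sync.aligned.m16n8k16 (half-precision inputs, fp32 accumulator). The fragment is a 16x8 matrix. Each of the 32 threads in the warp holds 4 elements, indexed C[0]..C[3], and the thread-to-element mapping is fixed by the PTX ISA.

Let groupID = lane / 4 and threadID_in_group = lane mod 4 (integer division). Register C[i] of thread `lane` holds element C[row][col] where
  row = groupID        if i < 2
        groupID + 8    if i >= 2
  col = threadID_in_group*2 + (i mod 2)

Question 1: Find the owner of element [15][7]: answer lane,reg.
31,3

r: 15->gid=7,r8=1  c: 7->tid=3,i&1=1
L=7*4+3=31  i=1*2+1=3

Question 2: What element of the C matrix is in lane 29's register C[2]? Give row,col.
15,2

lane 29→29/4=7, 29 mod 4=1
i=2  r:7+8→15  c:2·1+0→2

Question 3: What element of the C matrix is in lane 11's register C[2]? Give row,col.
lane 11: grp=2 (11/4), tig=3 (11%4)
i=2: r=2+8=10, c=3*2+0=6

10,6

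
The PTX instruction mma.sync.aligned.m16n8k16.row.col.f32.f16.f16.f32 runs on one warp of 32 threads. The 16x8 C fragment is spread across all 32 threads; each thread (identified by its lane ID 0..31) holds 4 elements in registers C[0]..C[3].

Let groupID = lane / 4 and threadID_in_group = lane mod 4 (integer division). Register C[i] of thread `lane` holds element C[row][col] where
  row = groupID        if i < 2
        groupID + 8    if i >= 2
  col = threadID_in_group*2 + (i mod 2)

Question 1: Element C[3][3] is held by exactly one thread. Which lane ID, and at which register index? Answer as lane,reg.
r: 3->gid=3,r8=0  c: 3->tid=1,i&1=1
L=3*4+1=13  i=0*2+1=1

13,1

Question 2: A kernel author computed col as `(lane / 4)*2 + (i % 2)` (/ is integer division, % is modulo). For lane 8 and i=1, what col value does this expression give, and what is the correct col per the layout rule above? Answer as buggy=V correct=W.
buggy=5 correct=1

`(lane / 4)*2 + (i % 2)`[8,1]->5
8: g=2,t=0
[1] (2+0,0*2+1) = (2,1)
col: 5 vs 1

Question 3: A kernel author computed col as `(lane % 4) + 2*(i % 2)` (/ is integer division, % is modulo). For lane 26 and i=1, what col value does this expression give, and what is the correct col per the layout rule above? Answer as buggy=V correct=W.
`(lane % 4) + 2*(i % 2)`[26,1]⇒4
26: gr=6,th=2
[1] (6+0,2*2+1) = (6,5)
col: 4 vs 5

buggy=4 correct=5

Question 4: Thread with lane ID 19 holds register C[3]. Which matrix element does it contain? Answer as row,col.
lane 19: grp=4 (19/4), tig=3 (19%4)
i=3: r=4+8=12, c=3*2+1=7

12,7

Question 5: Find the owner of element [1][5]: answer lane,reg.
6,1

r=1⇒gr=1,Rb=0  c=5⇒th=2,odd=1
L=1*4+2=6  i=0*2+1=1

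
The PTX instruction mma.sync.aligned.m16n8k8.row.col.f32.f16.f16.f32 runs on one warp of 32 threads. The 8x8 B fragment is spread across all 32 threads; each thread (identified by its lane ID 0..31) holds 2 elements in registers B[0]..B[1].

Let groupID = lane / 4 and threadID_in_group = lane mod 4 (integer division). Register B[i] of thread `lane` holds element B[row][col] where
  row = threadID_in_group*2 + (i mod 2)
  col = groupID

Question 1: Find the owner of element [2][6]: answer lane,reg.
c:6=>grp=6  r:2=>tig=1,lo=0
L=6*4+1=25  i=0=0

25,0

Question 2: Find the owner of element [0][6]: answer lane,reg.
24,0

c=6→G=6  r=0→T=0,p=0
L=6*4+0=24  i=0=0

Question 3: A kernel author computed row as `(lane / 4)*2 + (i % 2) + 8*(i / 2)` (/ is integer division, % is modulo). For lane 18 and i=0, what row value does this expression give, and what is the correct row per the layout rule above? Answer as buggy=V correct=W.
buggy=8 correct=4

`(lane / 4)*2 + (i % 2) + 8*(i / 2)`[18,0]→8
L=18→G=18>>2=4, T=18&3=2
[0]→row 2·2+0=4  col G=4
row: 8 vs 4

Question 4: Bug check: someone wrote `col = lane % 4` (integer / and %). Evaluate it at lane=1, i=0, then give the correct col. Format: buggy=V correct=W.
buggy=1 correct=0

`lane % 4`[1,0]→1
lane 1→1/4=0, 1 mod 4=1
i=0  r:2·1+0→2  c:0
col: 1 vs 0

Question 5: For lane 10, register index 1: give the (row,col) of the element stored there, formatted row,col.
10: grp=2,tig=2
[1] (2*2+1,2) = (5,2)

5,2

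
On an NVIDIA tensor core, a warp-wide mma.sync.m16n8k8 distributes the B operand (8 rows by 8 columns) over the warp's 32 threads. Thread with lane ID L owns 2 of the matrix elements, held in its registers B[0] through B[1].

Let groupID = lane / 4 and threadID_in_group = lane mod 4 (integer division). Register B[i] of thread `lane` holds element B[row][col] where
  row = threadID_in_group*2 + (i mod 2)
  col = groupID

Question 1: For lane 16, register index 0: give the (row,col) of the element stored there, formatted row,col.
L=16=>grp=16>>2=4, tig=16&3=0
[0]=>row 0·2+0=0  col grp=4

0,4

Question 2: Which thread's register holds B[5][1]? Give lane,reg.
6,1

c:1=>grp=1  r:5=>tig=2,lo=1
L=1*4+2=6  i=1=1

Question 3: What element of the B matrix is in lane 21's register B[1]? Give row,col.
lane 21→21/4=5, 21 mod 4=1
i=1  r:2·1+1→3  c:5

3,5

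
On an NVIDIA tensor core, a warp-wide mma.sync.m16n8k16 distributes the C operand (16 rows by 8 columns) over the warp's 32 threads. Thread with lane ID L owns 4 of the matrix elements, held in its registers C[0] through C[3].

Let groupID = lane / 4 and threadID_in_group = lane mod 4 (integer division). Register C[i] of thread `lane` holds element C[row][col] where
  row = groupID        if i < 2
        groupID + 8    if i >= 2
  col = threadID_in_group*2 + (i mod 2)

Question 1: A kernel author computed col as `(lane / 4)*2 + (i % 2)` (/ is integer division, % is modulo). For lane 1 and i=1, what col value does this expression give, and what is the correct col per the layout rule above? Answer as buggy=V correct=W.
buggy=1 correct=3

`(lane / 4)*2 + (i % 2)`[1,1]->1
L=1->g=1>>2=0, t=1&3=1
[1]->row 0+0=0  col 1·2+1=3
col: 1 vs 3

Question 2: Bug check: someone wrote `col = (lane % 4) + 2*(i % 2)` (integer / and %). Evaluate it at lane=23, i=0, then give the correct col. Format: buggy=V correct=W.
`(lane % 4) + 2*(i % 2)`[23,0]⇒3
lane 23: gr=5 (23/4), th=3 (23%4)
i=0: r=5+0=5, c=3*2+0=6
col: 3 vs 6

buggy=3 correct=6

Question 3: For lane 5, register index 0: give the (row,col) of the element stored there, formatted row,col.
1,2

5: g=1,t=1
[0] (1+0,1*2+0) = (1,2)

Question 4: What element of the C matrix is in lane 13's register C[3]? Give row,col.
11,3

lane 13: grp=3 (13/4), tig=1 (13%4)
i=3: r=3+8=11, c=1*2+1=3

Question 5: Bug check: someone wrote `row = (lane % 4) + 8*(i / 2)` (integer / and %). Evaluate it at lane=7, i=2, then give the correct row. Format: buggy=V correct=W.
`(lane % 4) + 8*(i / 2)`[7,2]→11
L=7→G=7>>2=1, T=7&3=3
[2]→row 1+8=9  col 3·2+0=6
row: 11 vs 9

buggy=11 correct=9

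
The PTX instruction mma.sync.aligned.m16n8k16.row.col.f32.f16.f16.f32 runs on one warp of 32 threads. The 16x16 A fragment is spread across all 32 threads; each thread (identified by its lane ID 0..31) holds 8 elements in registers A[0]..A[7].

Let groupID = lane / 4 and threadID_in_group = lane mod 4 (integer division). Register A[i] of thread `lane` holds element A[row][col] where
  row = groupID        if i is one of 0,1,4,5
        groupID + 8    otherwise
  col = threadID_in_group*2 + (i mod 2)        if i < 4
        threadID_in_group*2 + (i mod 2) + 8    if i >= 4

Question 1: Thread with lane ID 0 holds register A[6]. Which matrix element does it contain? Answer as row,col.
lane 0: G=0 (0/4), T=0 (0%4)
i=6: r=0+8=8, c=0*2+0+8=8

8,8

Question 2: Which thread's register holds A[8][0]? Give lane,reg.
r: 8->gid=0,r8=1  c: 0->c8=0,tid=0,i&1=0
L=0*4+0=0  i=0*4+1*2+0=2

0,2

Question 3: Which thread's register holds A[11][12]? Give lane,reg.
r=11⇒gr=3,Rb=1  c=12⇒Cb=1,th=2,odd=0
L=3*4+2=14  i=1*4+1*2+0=6

14,6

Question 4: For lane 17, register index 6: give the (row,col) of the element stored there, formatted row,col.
12,10

lane 17=>17/4=4, 17 mod 4=1
i=6  r:4+8=>12  c:2·1+0+8=>10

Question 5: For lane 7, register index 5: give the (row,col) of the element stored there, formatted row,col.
1,15

lane 7->7/4=1, 7 mod 4=3
i=5  r:1+0->1  c:2·3+1+8->15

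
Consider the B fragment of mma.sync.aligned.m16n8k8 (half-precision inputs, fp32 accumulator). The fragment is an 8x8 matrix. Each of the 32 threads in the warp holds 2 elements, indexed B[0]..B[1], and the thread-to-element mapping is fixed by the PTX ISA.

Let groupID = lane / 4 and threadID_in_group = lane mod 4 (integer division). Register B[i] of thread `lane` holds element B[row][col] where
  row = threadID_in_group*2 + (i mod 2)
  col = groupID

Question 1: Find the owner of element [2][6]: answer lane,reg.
25,0

c=6⇒gr=6  r=2⇒th=1,odd=0
L=6*4+1=25  i=0=0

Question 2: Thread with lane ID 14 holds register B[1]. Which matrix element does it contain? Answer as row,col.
L=14->g=14>>2=3, t=14&3=2
[1]->row 2·2+1=5  col g=3

5,3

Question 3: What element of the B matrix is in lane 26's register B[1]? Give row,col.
26: g=6,t=2
[1] (2*2+1,6) = (5,6)

5,6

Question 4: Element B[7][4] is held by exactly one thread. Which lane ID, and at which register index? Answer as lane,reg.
c=4⇒gr=4  r=7⇒th=3,odd=1
L=4*4+3=19  i=1=1

19,1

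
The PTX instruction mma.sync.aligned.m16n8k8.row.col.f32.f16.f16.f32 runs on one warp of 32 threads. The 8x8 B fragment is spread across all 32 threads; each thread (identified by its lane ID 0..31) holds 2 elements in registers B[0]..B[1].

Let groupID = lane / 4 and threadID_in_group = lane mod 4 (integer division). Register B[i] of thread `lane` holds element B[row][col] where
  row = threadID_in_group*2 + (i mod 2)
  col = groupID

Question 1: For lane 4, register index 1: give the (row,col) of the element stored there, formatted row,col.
1,1

4: gr=1,th=0
[1] (0*2+1,1) = (1,1)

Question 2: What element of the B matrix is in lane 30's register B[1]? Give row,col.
30: gr=7,th=2
[1] (2*2+1,7) = (5,7)

5,7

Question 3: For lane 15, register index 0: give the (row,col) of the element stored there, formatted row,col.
L=15⇒gr=15>>2=3, th=15&3=3
[0]⇒row 3·2+0=6  col gr=3

6,3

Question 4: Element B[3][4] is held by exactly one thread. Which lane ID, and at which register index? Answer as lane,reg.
17,1

c:4=>grp=4  r:3=>tig=1,lo=1
L=4*4+1=17  i=1=1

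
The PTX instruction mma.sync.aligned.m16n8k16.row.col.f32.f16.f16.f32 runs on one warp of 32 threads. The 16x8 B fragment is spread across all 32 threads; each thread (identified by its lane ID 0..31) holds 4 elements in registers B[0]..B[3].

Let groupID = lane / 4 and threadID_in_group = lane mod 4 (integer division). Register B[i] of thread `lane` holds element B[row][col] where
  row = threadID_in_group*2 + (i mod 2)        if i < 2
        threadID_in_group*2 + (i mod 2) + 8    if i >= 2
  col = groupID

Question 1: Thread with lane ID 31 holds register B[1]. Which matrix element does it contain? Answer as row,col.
lane 31: gid=7 (31/4), tid=3 (31%4)
i=1: r=3*2+1+0=7, c=gid=7

7,7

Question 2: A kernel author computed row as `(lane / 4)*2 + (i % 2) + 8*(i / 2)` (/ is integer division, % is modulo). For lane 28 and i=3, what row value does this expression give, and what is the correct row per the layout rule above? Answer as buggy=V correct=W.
buggy=23 correct=9

`(lane / 4)*2 + (i % 2) + 8*(i / 2)`[28,3]→23
lane 28→28/4=7, 28 mod 4=0
i=3  r:2·0+1+8→9  c:7
row: 23 vs 9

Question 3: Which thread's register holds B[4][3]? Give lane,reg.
c=3→G=3  r=4→rhi=0,T=2,p=0
L=3*4+2=14  i=0*2+0=0

14,0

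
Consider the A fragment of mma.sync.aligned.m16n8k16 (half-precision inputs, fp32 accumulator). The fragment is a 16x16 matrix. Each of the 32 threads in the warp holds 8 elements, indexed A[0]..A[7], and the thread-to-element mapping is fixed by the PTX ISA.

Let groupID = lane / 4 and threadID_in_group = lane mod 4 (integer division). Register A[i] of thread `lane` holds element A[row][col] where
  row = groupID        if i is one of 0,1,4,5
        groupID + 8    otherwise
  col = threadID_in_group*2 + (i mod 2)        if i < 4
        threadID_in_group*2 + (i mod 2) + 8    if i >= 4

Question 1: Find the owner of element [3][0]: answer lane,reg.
12,0

r=3⇒gr=3,Rb=0  c=0⇒Cb=0,th=0,odd=0
L=3*4+0=12  i=0*4+0*2+0=0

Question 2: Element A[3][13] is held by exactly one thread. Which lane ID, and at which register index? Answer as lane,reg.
r=3⇒gr=3,Rb=0  c=13⇒Cb=1,th=2,odd=1
L=3*4+2=14  i=1*4+0*2+1=5

14,5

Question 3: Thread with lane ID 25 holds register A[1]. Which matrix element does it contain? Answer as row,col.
lane 25: G=6 (25/4), T=1 (25%4)
i=1: r=6+0=6, c=1*2+1+0=3

6,3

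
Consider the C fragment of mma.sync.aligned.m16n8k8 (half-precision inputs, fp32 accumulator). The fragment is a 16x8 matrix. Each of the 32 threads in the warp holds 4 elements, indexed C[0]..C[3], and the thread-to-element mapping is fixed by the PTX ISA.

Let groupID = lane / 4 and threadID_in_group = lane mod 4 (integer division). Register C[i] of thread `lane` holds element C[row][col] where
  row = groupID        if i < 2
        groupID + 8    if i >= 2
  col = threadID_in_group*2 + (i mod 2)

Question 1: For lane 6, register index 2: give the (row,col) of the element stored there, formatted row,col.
9,4

lane 6: grp=1 (6/4), tig=2 (6%4)
i=2: r=1+8=9, c=2*2+0=4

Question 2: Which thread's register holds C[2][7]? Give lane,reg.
r=2->g=2,rb=0  c=7->t=3,b0=1
L=2*4+3=11  i=0*2+1=1

11,1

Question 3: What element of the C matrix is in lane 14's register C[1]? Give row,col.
3,5

L=14->gid=14>>2=3, tid=14&3=2
[1]->row 3+0=3  col 2·2+1=5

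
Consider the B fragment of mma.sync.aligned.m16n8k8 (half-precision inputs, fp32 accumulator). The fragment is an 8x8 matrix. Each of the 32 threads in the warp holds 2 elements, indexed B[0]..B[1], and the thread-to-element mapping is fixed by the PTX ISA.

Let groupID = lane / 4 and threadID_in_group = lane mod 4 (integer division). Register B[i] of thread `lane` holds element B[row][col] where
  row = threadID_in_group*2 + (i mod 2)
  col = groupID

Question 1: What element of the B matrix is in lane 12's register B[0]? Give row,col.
0,3

12: G=3,T=0
[0] (0*2+0,3) = (0,3)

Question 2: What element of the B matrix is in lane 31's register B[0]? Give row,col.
lane 31: g=7 (31/4), t=3 (31%4)
i=0: r=3*2+0=6, c=g=7

6,7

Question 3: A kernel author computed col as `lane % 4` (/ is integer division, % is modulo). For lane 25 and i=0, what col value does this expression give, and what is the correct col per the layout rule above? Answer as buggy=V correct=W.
`lane % 4`[25,0]->1
lane 25->25/4=6, 25 mod 4=1
i=0  r:2·1+0->2  c:6
col: 1 vs 6

buggy=1 correct=6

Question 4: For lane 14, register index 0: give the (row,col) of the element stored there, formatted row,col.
lane 14=>14/4=3, 14 mod 4=2
i=0  r:2·2+0=>4  c:3

4,3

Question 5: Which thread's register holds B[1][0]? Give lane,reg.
0,1

c=0->g=0  r=1->t=0,b0=1
L=0*4+0=0  i=1=1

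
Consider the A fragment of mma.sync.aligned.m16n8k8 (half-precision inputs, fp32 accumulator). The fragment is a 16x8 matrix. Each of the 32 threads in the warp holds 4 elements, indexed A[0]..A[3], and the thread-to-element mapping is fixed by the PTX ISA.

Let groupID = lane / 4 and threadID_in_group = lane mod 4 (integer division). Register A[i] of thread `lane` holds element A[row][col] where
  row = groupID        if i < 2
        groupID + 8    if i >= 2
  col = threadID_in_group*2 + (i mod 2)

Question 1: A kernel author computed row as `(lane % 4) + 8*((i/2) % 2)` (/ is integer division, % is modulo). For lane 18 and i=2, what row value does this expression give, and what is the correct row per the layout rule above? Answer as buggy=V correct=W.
buggy=10 correct=12

`(lane % 4) + 8*((i/2) % 2)`[18,2]⇒10
lane 18: gr=4 (18/4), th=2 (18%4)
i=2: r=4+8=12, c=2*2+0=4
row: 10 vs 12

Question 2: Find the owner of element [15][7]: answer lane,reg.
r:15=>grp=7,rB=1  c:7=>tig=3,lo=1
L=7*4+3=31  i=1*2+1=3

31,3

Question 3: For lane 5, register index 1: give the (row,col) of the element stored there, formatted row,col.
lane 5: grp=1 (5/4), tig=1 (5%4)
i=1: r=1+0=1, c=1*2+1=3

1,3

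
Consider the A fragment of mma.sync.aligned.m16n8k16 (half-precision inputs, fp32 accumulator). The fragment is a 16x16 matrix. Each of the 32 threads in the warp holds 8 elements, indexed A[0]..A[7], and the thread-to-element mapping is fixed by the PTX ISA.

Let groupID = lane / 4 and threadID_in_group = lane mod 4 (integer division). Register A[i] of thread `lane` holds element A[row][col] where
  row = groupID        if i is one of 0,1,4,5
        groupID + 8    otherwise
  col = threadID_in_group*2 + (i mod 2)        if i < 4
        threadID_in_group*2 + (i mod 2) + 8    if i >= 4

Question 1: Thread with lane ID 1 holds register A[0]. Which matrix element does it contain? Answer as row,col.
L=1->g=1>>2=0, t=1&3=1
[0]->row 0+0=0  col 1·2+0+0=2

0,2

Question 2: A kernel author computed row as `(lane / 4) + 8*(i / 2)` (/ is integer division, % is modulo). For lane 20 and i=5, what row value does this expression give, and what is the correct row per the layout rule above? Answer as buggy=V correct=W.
`(lane / 4) + 8*(i / 2)`[20,5]→21
lane 20: G=5 (20/4), T=0 (20%4)
i=5: r=5+0=5, c=0*2+1+8=9
row: 21 vs 5

buggy=21 correct=5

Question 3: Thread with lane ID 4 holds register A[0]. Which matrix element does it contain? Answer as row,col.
lane 4: gid=1 (4/4), tid=0 (4%4)
i=0: r=1+0=1, c=0*2+0+0=0

1,0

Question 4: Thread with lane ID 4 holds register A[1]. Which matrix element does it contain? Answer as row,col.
lane 4→4/4=1, 4 mod 4=0
i=1  r:1+0→1  c:2·0+1+0→1

1,1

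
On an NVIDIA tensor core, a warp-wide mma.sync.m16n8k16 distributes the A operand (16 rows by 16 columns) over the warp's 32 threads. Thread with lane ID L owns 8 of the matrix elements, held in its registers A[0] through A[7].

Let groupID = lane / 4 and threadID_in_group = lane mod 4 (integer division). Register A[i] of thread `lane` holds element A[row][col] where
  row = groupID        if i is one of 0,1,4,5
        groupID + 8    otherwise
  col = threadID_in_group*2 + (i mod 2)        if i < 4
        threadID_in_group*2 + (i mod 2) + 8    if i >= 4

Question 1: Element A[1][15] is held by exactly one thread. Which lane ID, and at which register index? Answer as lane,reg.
r=1⇒gr=1,Rb=0  c=15⇒Cb=1,th=3,odd=1
L=1*4+3=7  i=1*4+0*2+1=5

7,5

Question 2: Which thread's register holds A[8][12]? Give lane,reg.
r=8→G=0,rhi=1  c=12→chi=1,T=2,p=0
L=0*4+2=2  i=1*4+1*2+0=6

2,6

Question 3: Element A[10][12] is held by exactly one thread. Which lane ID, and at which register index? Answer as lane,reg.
r=10⇒gr=2,Rb=1  c=12⇒Cb=1,th=2,odd=0
L=2*4+2=10  i=1*4+1*2+0=6

10,6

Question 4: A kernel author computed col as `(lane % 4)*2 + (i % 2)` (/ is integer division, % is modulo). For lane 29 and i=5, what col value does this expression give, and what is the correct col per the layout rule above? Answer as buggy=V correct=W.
`(lane % 4)*2 + (i % 2)`[29,5]->3
lane 29: g=7 (29/4), t=1 (29%4)
i=5: r=7+0=7, c=1*2+1+8=11
col: 3 vs 11

buggy=3 correct=11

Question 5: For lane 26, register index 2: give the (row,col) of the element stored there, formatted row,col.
14,4

L=26->gid=26>>2=6, tid=26&3=2
[2]->row 6+8=14  col 2·2+0+0=4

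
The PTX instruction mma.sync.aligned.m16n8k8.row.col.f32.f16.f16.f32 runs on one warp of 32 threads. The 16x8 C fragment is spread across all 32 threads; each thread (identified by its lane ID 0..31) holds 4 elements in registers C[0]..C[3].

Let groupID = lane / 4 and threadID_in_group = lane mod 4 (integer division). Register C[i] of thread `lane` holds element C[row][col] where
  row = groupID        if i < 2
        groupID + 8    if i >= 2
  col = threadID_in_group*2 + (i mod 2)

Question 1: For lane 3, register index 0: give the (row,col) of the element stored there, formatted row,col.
L=3→G=3>>2=0, T=3&3=3
[0]→row 0+0=0  col 3·2+0=6

0,6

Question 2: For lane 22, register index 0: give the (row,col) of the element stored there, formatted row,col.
5,4

lane 22: gr=5 (22/4), th=2 (22%4)
i=0: r=5+0=5, c=2*2+0=4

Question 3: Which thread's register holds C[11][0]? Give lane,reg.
r=11→G=3,rhi=1  c=0→T=0,p=0
L=3*4+0=12  i=1*2+0=2

12,2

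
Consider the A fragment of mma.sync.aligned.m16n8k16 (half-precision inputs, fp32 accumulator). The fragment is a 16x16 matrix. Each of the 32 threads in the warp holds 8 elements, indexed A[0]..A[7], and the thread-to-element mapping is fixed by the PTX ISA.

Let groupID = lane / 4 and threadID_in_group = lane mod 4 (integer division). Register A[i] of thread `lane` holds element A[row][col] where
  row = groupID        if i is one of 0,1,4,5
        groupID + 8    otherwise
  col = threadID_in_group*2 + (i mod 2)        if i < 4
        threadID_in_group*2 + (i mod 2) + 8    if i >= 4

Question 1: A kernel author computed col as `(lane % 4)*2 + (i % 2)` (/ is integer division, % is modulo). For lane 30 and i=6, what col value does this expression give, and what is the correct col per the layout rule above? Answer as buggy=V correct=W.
buggy=4 correct=12

`(lane % 4)*2 + (i % 2)`[30,6]=>4
lane 30=>30/4=7, 30 mod 4=2
i=6  r:7+8=>15  c:2·2+0+8=>12
col: 4 vs 12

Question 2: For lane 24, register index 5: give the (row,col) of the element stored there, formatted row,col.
6,9

lane 24⇒24/4=6, 24 mod 4=0
i=5  r:6+0⇒6  c:2·0+1+8⇒9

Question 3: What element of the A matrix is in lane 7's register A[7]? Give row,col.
lane 7: G=1 (7/4), T=3 (7%4)
i=7: r=1+8=9, c=3*2+1+8=15

9,15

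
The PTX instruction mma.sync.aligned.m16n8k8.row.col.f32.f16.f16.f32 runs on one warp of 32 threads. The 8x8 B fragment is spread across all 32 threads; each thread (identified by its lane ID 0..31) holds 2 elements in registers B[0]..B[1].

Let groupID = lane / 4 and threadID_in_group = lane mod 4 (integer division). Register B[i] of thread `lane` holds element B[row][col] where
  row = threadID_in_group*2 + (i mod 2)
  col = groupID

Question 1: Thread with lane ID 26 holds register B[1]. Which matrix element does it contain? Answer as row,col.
5,6

lane 26: G=6 (26/4), T=2 (26%4)
i=1: r=2*2+1=5, c=G=6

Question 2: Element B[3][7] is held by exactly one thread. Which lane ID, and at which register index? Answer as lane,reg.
c=7⇒gr=7  r=3⇒th=1,odd=1
L=7*4+1=29  i=1=1

29,1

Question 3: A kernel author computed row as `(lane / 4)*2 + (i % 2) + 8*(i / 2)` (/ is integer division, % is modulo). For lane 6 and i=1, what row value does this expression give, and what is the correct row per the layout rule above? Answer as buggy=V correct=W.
`(lane / 4)*2 + (i % 2) + 8*(i / 2)`[6,1]->3
L=6->gid=6>>2=1, tid=6&3=2
[1]->row 2·2+1=5  col gid=1
row: 3 vs 5

buggy=3 correct=5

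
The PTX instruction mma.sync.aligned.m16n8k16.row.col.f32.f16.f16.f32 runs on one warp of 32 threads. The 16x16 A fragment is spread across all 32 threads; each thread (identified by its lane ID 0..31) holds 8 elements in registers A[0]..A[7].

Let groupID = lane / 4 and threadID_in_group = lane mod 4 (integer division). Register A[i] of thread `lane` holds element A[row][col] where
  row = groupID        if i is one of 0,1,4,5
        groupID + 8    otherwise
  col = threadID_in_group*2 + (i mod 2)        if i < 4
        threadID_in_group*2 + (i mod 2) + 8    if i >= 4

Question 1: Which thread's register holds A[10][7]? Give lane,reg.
r=10->g=2,rb=1  c=7->cb=0,t=3,b0=1
L=2*4+3=11  i=0*4+1*2+1=3

11,3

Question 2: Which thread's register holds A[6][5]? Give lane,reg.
r=6⇒gr=6,Rb=0  c=5⇒Cb=0,th=2,odd=1
L=6*4+2=26  i=0*4+0*2+1=1

26,1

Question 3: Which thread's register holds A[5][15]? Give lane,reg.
r=5->g=5,rb=0  c=15->cb=1,t=3,b0=1
L=5*4+3=23  i=1*4+0*2+1=5

23,5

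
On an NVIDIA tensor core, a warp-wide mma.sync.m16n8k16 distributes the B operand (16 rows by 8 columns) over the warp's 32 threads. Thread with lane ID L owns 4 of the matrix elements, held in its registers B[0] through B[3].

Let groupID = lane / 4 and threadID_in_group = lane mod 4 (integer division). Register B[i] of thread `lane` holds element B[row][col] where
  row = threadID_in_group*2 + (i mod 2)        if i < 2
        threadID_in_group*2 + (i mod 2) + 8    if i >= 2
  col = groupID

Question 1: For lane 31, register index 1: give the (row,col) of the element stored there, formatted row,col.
lane 31: gr=7 (31/4), th=3 (31%4)
i=1: r=3*2+1+0=7, c=gr=7

7,7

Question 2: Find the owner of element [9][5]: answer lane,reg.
c=5->g=5  r=9->rb=1,t=0,b0=1
L=5*4+0=20  i=1*2+1=3

20,3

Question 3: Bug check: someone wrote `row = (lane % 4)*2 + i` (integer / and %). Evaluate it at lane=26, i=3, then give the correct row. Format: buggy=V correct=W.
`(lane % 4)*2 + i`[26,3]->7
L=26->g=26>>2=6, t=26&3=2
[3]->row 2·2+1+8=13  col g=6
row: 7 vs 13

buggy=7 correct=13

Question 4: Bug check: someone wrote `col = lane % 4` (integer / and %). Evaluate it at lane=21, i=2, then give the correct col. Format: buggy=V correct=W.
`lane % 4`[21,2]→1
lane 21: G=5 (21/4), T=1 (21%4)
i=2: r=1*2+0+8=10, c=G=5
col: 1 vs 5

buggy=1 correct=5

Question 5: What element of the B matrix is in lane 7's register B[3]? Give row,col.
15,1

7: gr=1,th=3
[3] (3*2+1+8,1) = (15,1)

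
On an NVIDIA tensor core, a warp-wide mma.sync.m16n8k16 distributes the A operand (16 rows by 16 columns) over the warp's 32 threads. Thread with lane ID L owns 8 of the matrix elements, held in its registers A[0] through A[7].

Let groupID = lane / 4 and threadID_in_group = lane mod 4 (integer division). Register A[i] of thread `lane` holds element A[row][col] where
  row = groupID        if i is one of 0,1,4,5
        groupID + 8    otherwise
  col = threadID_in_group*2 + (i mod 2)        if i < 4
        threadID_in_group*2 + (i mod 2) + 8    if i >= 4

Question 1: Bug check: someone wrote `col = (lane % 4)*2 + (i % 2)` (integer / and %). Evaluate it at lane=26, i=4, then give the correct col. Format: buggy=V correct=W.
buggy=4 correct=12

`(lane % 4)*2 + (i % 2)`[26,4]->4
26: gid=6,tid=2
[4] (6+0,2*2+0+8) = (6,12)
col: 4 vs 12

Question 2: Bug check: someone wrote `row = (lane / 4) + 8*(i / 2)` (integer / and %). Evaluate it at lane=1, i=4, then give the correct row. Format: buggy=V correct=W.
`(lane / 4) + 8*(i / 2)`[1,4]=>16
lane 1: grp=0 (1/4), tig=1 (1%4)
i=4: r=0+0=0, c=1*2+0+8=10
row: 16 vs 0

buggy=16 correct=0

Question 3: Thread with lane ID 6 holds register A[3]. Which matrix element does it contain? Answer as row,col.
9,5

6: gr=1,th=2
[3] (1+8,2*2+1+0) = (9,5)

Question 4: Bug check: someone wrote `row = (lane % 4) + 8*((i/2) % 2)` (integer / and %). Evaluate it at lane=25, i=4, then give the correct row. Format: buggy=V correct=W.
buggy=1 correct=6

`(lane % 4) + 8*((i/2) % 2)`[25,4]=>1
lane 25: grp=6 (25/4), tig=1 (25%4)
i=4: r=6+0=6, c=1*2+0+8=10
row: 1 vs 6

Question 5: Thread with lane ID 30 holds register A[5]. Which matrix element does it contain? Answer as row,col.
L=30→G=30>>2=7, T=30&3=2
[5]→row 7+0=7  col 2·2+1+8=13

7,13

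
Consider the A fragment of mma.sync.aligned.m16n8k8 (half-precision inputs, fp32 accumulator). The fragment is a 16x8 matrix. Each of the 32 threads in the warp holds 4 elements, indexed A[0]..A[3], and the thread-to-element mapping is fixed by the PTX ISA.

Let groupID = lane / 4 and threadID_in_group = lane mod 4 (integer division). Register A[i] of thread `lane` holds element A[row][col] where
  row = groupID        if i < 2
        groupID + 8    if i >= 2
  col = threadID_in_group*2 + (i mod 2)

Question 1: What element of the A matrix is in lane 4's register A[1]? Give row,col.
1,1

lane 4→4/4=1, 4 mod 4=0
i=1  r:1+0→1  c:2·0+1→1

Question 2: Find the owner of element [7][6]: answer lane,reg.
r=7⇒gr=7,Rb=0  c=6⇒th=3,odd=0
L=7*4+3=31  i=0*2+0=0

31,0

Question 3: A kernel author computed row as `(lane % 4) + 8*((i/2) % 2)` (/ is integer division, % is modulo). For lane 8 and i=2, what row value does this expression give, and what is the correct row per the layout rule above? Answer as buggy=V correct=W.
buggy=8 correct=10

`(lane % 4) + 8*((i/2) % 2)`[8,2]→8
lane 8→8/4=2, 8 mod 4=0
i=2  r:2+8→10  c:2·0+0→0
row: 8 vs 10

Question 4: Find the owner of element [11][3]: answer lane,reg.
r=11→G=3,rhi=1  c=3→T=1,p=1
L=3*4+1=13  i=1*2+1=3

13,3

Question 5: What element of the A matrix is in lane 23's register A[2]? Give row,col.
13,6

lane 23: grp=5 (23/4), tig=3 (23%4)
i=2: r=5+8=13, c=3*2+0=6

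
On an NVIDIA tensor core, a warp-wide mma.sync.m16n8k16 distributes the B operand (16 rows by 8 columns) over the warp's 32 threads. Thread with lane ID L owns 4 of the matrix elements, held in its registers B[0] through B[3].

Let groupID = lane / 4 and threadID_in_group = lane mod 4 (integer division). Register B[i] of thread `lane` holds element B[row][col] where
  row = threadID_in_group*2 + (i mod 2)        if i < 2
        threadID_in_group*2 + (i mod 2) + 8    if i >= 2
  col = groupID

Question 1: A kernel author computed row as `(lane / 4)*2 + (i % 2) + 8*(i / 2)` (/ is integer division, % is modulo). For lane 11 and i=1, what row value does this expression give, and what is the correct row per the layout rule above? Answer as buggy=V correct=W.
buggy=5 correct=7

`(lane / 4)*2 + (i % 2) + 8*(i / 2)`[11,1]→5
lane 11: G=2 (11/4), T=3 (11%4)
i=1: r=3*2+1+0=7, c=G=2
row: 5 vs 7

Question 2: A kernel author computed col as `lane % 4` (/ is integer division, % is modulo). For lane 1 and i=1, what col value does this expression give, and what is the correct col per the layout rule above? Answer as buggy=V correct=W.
buggy=1 correct=0

`lane % 4`[1,1]->1
lane 1: gid=0 (1/4), tid=1 (1%4)
i=1: r=1*2+1+0=3, c=gid=0
col: 1 vs 0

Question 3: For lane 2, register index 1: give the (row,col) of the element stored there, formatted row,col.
lane 2: gr=0 (2/4), th=2 (2%4)
i=1: r=2*2+1+0=5, c=gr=0

5,0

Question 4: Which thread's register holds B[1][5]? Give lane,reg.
c=5->g=5  r=1->rb=0,t=0,b0=1
L=5*4+0=20  i=0*2+1=1

20,1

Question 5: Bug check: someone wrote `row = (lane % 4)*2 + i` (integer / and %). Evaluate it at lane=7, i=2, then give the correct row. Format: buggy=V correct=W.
buggy=8 correct=14

`(lane % 4)*2 + i`[7,2]->8
lane 7->7/4=1, 7 mod 4=3
i=2  r:2·3+0+8->14  c:1
row: 8 vs 14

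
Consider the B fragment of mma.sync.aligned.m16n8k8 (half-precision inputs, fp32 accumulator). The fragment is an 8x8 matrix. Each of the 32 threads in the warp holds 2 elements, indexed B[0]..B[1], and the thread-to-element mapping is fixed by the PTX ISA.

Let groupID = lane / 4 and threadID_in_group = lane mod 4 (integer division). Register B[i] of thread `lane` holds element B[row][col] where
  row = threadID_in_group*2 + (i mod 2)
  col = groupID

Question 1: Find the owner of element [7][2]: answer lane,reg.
11,1

c=2⇒gr=2  r=7⇒th=3,odd=1
L=2*4+3=11  i=1=1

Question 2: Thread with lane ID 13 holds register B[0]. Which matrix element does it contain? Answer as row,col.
2,3

L=13->gid=13>>2=3, tid=13&3=1
[0]->row 1·2+0=2  col gid=3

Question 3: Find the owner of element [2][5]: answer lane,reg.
21,0

c=5→G=5  r=2→T=1,p=0
L=5*4+1=21  i=0=0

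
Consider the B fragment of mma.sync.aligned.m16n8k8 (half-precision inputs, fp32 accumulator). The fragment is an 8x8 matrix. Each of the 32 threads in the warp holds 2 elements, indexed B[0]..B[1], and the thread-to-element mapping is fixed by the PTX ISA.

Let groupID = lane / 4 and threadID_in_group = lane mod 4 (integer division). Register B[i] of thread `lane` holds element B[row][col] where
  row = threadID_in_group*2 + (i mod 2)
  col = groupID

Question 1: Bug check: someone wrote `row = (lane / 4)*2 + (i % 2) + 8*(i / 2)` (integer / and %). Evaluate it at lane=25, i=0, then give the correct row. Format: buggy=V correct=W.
buggy=12 correct=2

`(lane / 4)*2 + (i % 2) + 8*(i / 2)`[25,0]=>12
L=25=>grp=25>>2=6, tig=25&3=1
[0]=>row 1·2+0=2  col grp=6
row: 12 vs 2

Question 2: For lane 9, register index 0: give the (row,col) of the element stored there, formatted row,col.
lane 9→9/4=2, 9 mod 4=1
i=0  r:2·1+0→2  c:2

2,2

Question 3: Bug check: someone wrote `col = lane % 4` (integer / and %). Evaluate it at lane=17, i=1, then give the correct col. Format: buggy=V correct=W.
buggy=1 correct=4

`lane % 4`[17,1]⇒1
lane 17: gr=4 (17/4), th=1 (17%4)
i=1: r=1*2+1=3, c=gr=4
col: 1 vs 4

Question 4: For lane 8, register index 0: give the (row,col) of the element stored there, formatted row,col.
0,2

L=8->g=8>>2=2, t=8&3=0
[0]->row 0·2+0=0  col g=2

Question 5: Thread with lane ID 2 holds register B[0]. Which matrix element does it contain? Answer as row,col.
2: g=0,t=2
[0] (2*2+0,0) = (4,0)

4,0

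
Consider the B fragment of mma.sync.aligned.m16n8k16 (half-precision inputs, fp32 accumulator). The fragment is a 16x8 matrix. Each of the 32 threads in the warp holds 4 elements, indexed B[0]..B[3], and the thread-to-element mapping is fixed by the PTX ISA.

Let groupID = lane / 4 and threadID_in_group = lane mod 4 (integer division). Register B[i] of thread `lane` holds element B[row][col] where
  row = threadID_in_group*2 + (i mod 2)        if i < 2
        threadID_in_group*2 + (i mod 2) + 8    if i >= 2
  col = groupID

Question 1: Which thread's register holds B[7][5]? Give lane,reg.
23,1

c=5⇒gr=5  r=7⇒Rb=0,th=3,odd=1
L=5*4+3=23  i=0*2+1=1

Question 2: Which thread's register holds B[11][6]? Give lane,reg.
25,3

c: 6->gid=6  r: 11->r8=1,tid=1,i&1=1
L=6*4+1=25  i=1*2+1=3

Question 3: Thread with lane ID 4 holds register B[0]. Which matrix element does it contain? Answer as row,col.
lane 4→4/4=1, 4 mod 4=0
i=0  r:2·0+0+0→0  c:1

0,1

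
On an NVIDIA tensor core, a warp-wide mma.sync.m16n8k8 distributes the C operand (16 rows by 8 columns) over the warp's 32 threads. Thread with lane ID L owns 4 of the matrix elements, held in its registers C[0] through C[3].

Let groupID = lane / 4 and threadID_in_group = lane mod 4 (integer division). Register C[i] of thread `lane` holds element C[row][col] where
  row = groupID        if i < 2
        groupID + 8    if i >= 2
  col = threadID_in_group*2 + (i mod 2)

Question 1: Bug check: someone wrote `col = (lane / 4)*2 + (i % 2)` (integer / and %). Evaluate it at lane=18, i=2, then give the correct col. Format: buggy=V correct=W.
`(lane / 4)*2 + (i % 2)`[18,2]->8
18: gid=4,tid=2
[2] (4+8,2*2+0) = (12,4)
col: 8 vs 4

buggy=8 correct=4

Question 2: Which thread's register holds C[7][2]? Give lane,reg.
29,0

r:7=>grp=7,rB=0  c:2=>tig=1,lo=0
L=7*4+1=29  i=0*2+0=0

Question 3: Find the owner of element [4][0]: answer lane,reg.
r: 4->gid=4,r8=0  c: 0->tid=0,i&1=0
L=4*4+0=16  i=0*2+0=0

16,0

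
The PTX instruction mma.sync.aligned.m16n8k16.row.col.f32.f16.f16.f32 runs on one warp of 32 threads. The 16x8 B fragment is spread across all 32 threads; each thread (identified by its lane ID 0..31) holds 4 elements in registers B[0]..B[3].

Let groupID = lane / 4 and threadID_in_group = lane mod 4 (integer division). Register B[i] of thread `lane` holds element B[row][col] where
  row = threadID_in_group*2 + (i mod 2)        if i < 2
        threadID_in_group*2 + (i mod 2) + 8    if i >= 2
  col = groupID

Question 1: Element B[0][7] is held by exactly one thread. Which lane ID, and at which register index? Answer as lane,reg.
c=7⇒gr=7  r=0⇒Rb=0,th=0,odd=0
L=7*4+0=28  i=0*2+0=0

28,0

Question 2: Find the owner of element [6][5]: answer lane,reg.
c=5⇒gr=5  r=6⇒Rb=0,th=3,odd=0
L=5*4+3=23  i=0*2+0=0

23,0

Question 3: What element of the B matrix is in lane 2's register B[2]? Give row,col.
12,0

lane 2: g=0 (2/4), t=2 (2%4)
i=2: r=2*2+0+8=12, c=g=0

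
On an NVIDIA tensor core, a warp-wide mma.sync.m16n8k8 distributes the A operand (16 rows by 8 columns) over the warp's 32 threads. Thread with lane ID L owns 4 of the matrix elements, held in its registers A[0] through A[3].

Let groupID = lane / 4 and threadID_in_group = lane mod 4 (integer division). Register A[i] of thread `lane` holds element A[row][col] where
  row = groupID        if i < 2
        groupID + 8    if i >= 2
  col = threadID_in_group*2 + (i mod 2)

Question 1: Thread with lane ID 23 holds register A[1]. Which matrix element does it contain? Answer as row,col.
lane 23⇒23/4=5, 23 mod 4=3
i=1  r:5+0⇒5  c:2·3+1⇒7

5,7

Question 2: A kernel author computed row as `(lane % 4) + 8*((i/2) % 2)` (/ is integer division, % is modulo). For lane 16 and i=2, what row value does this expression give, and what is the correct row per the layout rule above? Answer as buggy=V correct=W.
`(lane % 4) + 8*((i/2) % 2)`[16,2]->8
lane 16->16/4=4, 16 mod 4=0
i=2  r:4+8->12  c:2·0+0->0
row: 8 vs 12

buggy=8 correct=12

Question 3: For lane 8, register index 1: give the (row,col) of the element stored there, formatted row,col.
2,1

lane 8=>8/4=2, 8 mod 4=0
i=1  r:2+0=>2  c:2·0+1=>1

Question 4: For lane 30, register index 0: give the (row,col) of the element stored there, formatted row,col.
7,4

lane 30=>30/4=7, 30 mod 4=2
i=0  r:7+0=>7  c:2·2+0=>4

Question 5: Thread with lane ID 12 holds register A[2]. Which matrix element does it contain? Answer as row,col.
lane 12→12/4=3, 12 mod 4=0
i=2  r:3+8→11  c:2·0+0→0

11,0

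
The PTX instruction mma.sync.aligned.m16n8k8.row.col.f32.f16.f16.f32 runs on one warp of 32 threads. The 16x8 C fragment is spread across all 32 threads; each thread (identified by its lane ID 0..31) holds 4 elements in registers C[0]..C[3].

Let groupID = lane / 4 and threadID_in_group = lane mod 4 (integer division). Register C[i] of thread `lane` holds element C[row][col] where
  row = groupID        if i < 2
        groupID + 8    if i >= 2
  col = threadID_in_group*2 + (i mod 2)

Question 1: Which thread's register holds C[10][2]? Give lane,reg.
9,2

r=10->g=2,rb=1  c=2->t=1,b0=0
L=2*4+1=9  i=1*2+0=2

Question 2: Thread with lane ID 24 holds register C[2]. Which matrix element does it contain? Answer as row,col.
14,0

lane 24->24/4=6, 24 mod 4=0
i=2  r:6+8->14  c:2·0+0->0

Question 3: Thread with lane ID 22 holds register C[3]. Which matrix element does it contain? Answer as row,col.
13,5

lane 22: gr=5 (22/4), th=2 (22%4)
i=3: r=5+8=13, c=2*2+1=5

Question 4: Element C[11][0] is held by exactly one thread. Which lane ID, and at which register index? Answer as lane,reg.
r:11=>grp=3,rB=1  c:0=>tig=0,lo=0
L=3*4+0=12  i=1*2+0=2

12,2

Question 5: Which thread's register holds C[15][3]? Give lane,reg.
r=15→G=7,rhi=1  c=3→T=1,p=1
L=7*4+1=29  i=1*2+1=3

29,3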